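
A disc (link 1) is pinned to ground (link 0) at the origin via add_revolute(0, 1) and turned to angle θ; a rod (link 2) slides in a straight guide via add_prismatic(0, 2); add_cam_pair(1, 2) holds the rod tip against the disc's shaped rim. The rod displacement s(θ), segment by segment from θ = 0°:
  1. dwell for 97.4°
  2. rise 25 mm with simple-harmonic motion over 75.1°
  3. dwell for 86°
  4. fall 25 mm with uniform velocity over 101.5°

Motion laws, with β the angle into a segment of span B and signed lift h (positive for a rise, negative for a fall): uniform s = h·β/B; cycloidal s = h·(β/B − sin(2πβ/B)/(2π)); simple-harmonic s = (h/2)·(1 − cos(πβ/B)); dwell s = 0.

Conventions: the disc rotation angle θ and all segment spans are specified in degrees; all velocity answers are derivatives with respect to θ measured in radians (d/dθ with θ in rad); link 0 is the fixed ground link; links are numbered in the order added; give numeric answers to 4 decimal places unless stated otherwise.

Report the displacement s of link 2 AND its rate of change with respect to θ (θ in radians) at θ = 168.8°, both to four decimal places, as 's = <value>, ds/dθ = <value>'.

segment 1 (0° to 97.4°, dwell): s unchanged at 0.0000
θ = 168.8° falls in segment 2 (97.4° to 172.5°, simple-harmonic, h = 25): β = 168.8 − 97.4 = 71.4°, B = 75.1°; Δs = 25/2·(1 − cos(π·0.9507)) = 24.8506; s = 0.0000 + 24.8506 = 24.8506
velocity in seg [97.4°–172.5°] (simple-harmonic), θ in radians: β = 71.4° = 1.2462 rad, B = 75.1° = 1.3107 rad; ds/dθ = (πh/(2B)) sin(πβ/B) = (π·25/(2·1.3107)) sin(π·0.9507) = 4.618690 mm/rad

s = 24.8506, ds/dθ = 4.6187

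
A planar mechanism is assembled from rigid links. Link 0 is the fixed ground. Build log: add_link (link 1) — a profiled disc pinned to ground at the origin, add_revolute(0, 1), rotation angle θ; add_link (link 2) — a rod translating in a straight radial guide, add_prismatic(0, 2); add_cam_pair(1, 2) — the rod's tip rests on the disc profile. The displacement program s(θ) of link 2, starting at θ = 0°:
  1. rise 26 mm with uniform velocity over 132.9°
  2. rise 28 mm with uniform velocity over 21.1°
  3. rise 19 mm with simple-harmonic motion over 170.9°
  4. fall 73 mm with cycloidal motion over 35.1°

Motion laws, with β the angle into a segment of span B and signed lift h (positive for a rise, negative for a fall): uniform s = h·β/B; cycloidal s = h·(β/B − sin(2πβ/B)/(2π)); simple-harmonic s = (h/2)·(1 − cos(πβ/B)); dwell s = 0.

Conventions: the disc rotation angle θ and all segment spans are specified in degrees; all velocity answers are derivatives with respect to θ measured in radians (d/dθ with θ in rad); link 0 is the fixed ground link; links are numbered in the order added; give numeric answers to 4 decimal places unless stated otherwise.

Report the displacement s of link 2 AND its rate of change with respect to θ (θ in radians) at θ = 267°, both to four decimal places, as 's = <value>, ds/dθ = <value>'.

seg 1 [0°–132.9°] uniform, h=26: full span → s += 26 → s = 26.0000
seg 2 [132.9°–154°] uniform, h=28: full span → s += 28 → s = 54.0000
seg 3 [154°–324.9°] simple-harmonic, h=19: θ=267° here. β=113, B=170.9. 19/2·(1 − cos(π·0.6612)) = 14.1082 → s = 68.1082
velocity in seg [154°–324.9°] (simple-harmonic), θ in radians: β = 113° = 1.9722 rad, B = 170.9° = 2.9828 rad; ds/dθ = (πh/(2B)) sin(πβ/B) = (π·19/(2·2.9828)) sin(π·0.6612) = 8.749878 mm/rad

s = 68.1082, ds/dθ = 8.7499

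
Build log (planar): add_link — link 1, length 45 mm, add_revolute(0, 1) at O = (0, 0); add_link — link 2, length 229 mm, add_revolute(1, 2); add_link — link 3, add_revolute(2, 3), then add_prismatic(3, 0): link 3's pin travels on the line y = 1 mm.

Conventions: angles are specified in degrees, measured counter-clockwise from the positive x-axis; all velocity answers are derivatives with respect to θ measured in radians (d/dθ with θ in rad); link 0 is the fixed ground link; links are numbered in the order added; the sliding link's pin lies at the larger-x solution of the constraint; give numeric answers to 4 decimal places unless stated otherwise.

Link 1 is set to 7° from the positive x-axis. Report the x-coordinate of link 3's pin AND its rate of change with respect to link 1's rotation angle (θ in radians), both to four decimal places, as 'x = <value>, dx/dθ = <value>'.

geometry: r = 45 mm, L = 229 mm, e = 1 mm
crank pin P = (r cos θ, r sin θ) = (44.664577, 5.484120)
h = r sin θ − e = 5.484120 − 1 = 4.484120
x = r cos θ + √(L² − h²) = 44.664577 + 228.956093 = 273.620670
dx/dθ = −r sin θ − h·r cos θ/√(L² − h²) (θ in radians; h = 4.484120) = -6.358879

x = 273.6207, dx/dθ = -6.3589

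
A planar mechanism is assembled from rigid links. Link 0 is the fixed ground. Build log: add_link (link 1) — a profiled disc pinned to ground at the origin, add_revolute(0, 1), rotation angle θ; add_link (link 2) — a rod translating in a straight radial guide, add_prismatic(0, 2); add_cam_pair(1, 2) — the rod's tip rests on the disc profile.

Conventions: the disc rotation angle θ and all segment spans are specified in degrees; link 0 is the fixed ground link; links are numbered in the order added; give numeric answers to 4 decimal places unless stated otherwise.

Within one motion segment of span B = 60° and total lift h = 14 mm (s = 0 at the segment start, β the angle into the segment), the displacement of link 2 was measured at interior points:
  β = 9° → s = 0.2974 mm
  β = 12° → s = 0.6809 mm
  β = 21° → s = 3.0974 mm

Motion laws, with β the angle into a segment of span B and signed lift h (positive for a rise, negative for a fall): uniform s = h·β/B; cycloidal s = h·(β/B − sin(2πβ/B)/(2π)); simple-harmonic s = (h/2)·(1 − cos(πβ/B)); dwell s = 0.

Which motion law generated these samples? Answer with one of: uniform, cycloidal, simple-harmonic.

candidates at β/B = r: uniform s = h·r (linear in β); cycloidal s = h·(r − sin(2πr)/(2π)); simple-harmonic s = (h/2)(1 − cos(πr))
β=9°: printed 0.2974 | uniform 2.1000, cycloidal 0.2974, simple-harmonic 0.7630
β=12°: printed 0.6809 | uniform 2.8000, cycloidal 0.6809, simple-harmonic 1.3369
β=21°: printed 3.0974 | uniform 4.9000, cycloidal 3.0974, simple-harmonic 3.8221
only one law matches every sample → cycloidal

cycloidal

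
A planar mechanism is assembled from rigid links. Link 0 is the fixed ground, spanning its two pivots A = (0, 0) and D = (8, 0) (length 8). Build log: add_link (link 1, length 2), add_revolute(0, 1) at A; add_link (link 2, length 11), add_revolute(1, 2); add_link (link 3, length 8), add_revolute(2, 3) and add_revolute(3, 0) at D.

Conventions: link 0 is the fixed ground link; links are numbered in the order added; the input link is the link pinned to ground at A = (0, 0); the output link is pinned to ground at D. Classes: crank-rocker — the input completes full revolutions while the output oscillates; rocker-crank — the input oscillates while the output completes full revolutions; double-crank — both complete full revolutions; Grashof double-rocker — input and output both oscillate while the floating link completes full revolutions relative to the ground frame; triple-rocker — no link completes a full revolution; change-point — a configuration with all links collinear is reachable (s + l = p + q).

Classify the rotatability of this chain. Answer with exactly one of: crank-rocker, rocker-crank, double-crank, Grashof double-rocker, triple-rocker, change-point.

lengths: ground=8, input=2, coupler=11, output=8
sorted: s=2 (shortest), l=11 (longest), p+q=16
s + l = 13 vs p + q = 16
s + l < p + q (Grashof) with shortest = input link → crank-rocker

crank-rocker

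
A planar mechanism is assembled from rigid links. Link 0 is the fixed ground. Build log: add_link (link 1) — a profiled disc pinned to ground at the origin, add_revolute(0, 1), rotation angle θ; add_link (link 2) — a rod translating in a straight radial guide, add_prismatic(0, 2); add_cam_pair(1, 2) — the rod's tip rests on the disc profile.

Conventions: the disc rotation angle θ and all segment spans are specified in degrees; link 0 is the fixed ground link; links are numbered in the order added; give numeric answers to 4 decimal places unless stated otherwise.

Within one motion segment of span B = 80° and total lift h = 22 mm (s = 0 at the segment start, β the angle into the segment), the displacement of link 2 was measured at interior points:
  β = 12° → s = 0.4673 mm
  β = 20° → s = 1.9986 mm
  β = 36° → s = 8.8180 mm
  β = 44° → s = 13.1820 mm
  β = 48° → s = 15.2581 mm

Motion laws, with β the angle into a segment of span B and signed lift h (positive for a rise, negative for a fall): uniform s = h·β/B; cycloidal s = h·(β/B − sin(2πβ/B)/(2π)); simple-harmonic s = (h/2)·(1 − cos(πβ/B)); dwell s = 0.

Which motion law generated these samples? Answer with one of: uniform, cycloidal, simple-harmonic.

candidates at β/B = r: uniform s = h·r (linear in β); cycloidal s = h·(r − sin(2πr)/(2π)); simple-harmonic s = (h/2)(1 − cos(πr))
β=12°: printed 0.4673 | uniform 3.3000, cycloidal 0.4673, simple-harmonic 1.1989
β=20°: printed 1.9986 | uniform 5.5000, cycloidal 1.9986, simple-harmonic 3.2218
β=36°: printed 8.8180 | uniform 9.9000, cycloidal 8.8180, simple-harmonic 9.2792
β=44°: printed 13.1820 | uniform 12.1000, cycloidal 13.1820, simple-harmonic 12.7208
β=48°: printed 15.2581 | uniform 13.2000, cycloidal 15.2581, simple-harmonic 14.3992
only one law matches every sample → cycloidal

cycloidal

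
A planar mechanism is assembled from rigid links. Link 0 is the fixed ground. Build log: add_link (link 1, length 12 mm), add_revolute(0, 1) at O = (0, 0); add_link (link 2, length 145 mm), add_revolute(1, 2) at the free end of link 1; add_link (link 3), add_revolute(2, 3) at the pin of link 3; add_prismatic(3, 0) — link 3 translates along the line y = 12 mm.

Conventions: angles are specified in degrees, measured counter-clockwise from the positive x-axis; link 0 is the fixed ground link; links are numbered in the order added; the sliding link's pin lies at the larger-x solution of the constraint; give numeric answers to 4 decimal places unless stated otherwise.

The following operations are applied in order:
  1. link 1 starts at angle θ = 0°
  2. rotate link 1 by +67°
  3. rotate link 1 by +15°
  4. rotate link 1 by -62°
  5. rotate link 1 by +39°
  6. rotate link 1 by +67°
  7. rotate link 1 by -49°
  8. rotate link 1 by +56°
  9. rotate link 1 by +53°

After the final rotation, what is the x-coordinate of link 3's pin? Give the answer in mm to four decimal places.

geometry: r = 12 mm, L = 145 mm, e = 12 mm; θ starts at 0°
rotate link 1 by +67°: θ ← 0° +67° = 67°
rotate link 1 by +15°: θ ← 67° +15° = 82°
rotate link 1 by -62°: θ ← 82° -62° = 20°
rotate link 1 by +39°: θ ← 20° +39° = 59°
rotate link 1 by +67°: θ ← 59° +67° = 126°
rotate link 1 by -49°: θ ← 126° -49° = 77°
rotate link 1 by +56°: θ ← 77° +56° = 133°
rotate link 1 by +53°: θ ← 133° +53° = 186°
crank pin P = (r cos θ, r sin θ) = (-11.934263, -1.254342)
h = r sin θ − e = -1.254342 − 12 = -13.254342
x = r cos θ + √(L² − h²) = -11.934263 + 144.392945 = 132.458682

132.4587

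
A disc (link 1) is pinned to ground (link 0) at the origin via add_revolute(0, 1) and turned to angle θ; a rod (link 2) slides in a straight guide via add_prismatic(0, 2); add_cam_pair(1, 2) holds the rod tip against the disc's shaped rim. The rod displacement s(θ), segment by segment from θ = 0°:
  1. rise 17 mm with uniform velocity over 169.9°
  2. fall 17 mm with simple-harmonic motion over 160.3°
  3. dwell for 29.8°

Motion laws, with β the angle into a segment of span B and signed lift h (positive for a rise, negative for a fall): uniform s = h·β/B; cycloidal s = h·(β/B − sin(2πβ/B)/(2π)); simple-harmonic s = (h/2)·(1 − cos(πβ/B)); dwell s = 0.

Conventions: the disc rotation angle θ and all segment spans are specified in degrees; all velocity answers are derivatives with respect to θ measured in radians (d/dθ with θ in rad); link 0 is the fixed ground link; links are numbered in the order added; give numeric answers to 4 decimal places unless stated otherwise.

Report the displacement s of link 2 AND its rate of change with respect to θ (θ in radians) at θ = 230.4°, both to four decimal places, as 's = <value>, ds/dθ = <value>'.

segment 1 (0° to 169.9°, uniform, h = 17) is passed completely: s = 0.0000 + (17) = 17.0000
θ = 230.4° falls in segment 2 (169.9° to 330.2°, simple-harmonic, h = -17): β = 230.4 − 169.9 = 60.5°, B = 160.3°; Δs = -17/2·(1 − cos(π·0.3774)) = -5.3069; s = 17.0000 − 5.3069 = 11.6931
velocity in seg [169.9°–330.2°] (simple-harmonic), θ in radians: β = 60.5° = 1.0559 rad, B = 160.3° = 2.7978 rad; ds/dθ = (πh/(2B)) sin(πβ/B) = (π·(-17)/(2·2.7978)) sin(π·0.3774) = -8.845548 mm/rad

s = 11.6931, ds/dθ = -8.8455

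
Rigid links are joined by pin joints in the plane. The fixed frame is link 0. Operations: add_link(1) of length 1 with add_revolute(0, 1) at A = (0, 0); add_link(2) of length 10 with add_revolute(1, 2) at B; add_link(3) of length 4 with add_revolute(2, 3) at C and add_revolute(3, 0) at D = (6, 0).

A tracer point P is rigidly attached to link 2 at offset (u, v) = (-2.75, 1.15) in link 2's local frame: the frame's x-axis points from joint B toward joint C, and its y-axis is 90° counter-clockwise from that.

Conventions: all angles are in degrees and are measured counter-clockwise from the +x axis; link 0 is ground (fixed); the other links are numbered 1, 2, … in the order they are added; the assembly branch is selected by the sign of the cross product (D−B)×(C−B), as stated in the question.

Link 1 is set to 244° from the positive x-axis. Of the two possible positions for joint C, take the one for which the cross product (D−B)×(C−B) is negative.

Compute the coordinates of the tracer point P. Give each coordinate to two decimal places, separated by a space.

A=(0,0), D=(6.00,0)
B = A + 1.00·(cos244°, sin244°) = (-0.4384, -0.8988)
|BD| = 6.5008
circle(B,10.00) ∩ circle(D,4.00): a=9.7111, h=2.3862
  candidates: C₊=(8.8496,2.8071) cross=15.512; C₋=(9.5094,-1.9194) cross=-15.512
  branch - wants cross < 0 → take C=(9.5094,-1.9194) (cross=-15.512)
ex = (C−B)/|BC| = (0.9948,-0.1021); ey = (0.1021,0.9948)
P = B + -2.75·ex + 1.15·ey = (-3.0566,0.5259)

-3.06 0.53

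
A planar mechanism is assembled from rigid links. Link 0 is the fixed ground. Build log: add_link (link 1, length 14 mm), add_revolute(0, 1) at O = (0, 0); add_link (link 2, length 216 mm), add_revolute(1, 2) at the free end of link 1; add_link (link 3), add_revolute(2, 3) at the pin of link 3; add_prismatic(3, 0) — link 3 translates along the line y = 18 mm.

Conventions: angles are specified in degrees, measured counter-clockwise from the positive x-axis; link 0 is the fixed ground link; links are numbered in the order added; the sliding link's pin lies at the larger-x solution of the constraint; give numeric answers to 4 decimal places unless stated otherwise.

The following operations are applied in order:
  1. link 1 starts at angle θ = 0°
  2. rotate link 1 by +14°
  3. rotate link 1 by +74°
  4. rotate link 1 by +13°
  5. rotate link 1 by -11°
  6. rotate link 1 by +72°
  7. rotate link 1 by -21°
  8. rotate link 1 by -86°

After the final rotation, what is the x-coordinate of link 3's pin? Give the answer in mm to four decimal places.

geometry: r = 14 mm, L = 216 mm, e = 18 mm; θ starts at 0°
rotate link 1 by +14°: θ ← 0° +14° = 14°
rotate link 1 by +74°: θ ← 14° +74° = 88°
rotate link 1 by +13°: θ ← 88° +13° = 101°
rotate link 1 by -11°: θ ← 101° -11° = 90°
rotate link 1 by +72°: θ ← 90° +72° = 162°
rotate link 1 by -21°: θ ← 162° -21° = 141°
rotate link 1 by -86°: θ ← 141° -86° = 55°
crank pin P = (r cos θ, r sin θ) = (8.030070, 11.468129)
h = r sin θ − e = 11.468129 − 18 = -6.531871
x = r cos θ + √(L² − h²) = 8.030070 + 215.901215 = 223.931285

223.9313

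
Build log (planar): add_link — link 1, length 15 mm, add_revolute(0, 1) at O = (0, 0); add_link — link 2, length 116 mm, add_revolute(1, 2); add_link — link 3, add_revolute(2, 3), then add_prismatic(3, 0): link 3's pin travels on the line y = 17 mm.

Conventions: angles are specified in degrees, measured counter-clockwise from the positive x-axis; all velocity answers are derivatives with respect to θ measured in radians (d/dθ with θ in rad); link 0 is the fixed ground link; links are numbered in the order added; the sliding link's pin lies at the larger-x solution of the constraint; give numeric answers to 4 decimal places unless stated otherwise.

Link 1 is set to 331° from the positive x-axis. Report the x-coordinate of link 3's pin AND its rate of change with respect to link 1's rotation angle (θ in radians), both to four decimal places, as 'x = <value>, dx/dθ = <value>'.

geometry: r = 15 mm, L = 116 mm, e = 17 mm
crank pin P = (r cos θ, r sin θ) = (13.119296, -7.272144)
h = r sin θ − e = -7.272144 − 17 = -24.272144
x = r cos θ + √(L² − h²) = 13.119296 + 113.432196 = 126.551491
dx/dθ = −r sin θ − h·r cos θ/√(L² − h²) (θ in radians; h = -24.272144) = 10.079402

x = 126.5515, dx/dθ = 10.0794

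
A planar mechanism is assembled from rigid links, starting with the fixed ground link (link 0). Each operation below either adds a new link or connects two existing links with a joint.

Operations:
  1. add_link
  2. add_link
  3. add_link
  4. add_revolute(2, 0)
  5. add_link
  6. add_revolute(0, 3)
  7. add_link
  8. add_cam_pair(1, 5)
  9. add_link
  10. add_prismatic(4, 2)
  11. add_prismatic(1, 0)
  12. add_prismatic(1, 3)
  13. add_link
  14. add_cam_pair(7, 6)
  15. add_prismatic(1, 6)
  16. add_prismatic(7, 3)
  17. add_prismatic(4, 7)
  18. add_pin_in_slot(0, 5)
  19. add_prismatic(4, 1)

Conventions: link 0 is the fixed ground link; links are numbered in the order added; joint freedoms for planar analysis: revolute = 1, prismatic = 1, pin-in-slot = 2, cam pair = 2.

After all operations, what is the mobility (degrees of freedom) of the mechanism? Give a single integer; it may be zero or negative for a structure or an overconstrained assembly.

ground; <1,0,0>
#1 <2,0,0>
#2 <3,0,0>
#3 <4,0,0>
R:2↔0 J1 <4,1,0>
#4 <5,1,0>
R:0↔3 J1 <5,2,0>
#5 <6,2,0>
C:1↔5 J2 <6,2,1>
#6 <7,2,1>
P:4↔2 J1 <7,3,1>
P:1↔0 J1 <7,4,1>
P:1↔3 J1 <7,5,1>
#7 <8,5,1>
C:7↔6 J2 <8,5,2>
P:1↔6 J1 <8,6,2>
P:7↔3 J1 <8,7,2>
P:4↔7 J1 <8,8,2>
PS:0↔5 J2 <8,8,3>
P:4↔1 J1 <8,9,3>
3×7 − 2×9 − 1×3 = 0

M = 0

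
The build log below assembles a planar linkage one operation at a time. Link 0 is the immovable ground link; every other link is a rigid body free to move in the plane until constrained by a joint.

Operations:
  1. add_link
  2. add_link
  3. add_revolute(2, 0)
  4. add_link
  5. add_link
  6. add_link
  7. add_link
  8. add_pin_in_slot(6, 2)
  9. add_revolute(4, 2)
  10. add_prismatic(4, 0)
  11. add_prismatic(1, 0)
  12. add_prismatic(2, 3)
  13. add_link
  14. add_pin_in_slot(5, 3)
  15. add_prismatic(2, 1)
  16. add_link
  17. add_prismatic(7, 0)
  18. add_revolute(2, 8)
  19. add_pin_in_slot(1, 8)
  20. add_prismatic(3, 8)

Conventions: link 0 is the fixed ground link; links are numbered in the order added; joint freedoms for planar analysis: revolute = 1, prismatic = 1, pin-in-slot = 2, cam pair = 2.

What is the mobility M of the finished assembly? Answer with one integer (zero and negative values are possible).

(L,J1,J2)=(1,0,0); link0 fixed
link1: (2,0,0)
link2: (3,0,0)
R 2-0 [J1]: (3,1,0)
link3: (4,1,0)
link4: (5,1,0)
link5: (6,1,0)
link6: (7,1,0)
PS 6-2 [J2]: (7,1,1)
R 4-2 [J1]: (7,2,1)
P 4-0 [J1]: (7,3,1)
P 1-0 [J1]: (7,4,1)
P 2-3 [J1]: (7,5,1)
link7: (8,5,1)
PS 5-3 [J2]: (8,5,2)
P 2-1 [J1]: (8,6,2)
link8: (9,6,2)
P 7-0 [J1]: (9,7,2)
R 2-8 [J1]: (9,8,2)
PS 1-8 [J2]: (9,8,3)
P 3-8 [J1]: (9,9,3)
Grübler: 3·8 − 2·9 − 3 = 3

M = 3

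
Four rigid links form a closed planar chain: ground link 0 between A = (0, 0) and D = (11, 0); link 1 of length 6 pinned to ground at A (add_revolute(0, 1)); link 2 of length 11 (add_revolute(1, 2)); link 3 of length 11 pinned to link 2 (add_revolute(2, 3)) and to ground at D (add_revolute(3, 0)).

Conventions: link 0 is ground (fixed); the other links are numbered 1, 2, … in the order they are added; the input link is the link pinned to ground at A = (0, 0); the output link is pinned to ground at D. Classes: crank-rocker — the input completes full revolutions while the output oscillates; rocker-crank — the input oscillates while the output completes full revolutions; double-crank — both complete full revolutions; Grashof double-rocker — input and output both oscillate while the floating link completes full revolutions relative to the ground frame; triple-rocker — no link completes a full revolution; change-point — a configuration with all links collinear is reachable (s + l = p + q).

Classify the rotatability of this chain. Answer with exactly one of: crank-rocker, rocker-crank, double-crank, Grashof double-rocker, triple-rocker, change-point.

lengths: ground=11, input=6, coupler=11, output=11
sorted: s=6 (shortest), l=11 (longest), p+q=22
s + l = 17 vs p + q = 22
s + l < p + q (Grashof) with shortest = input link → crank-rocker

crank-rocker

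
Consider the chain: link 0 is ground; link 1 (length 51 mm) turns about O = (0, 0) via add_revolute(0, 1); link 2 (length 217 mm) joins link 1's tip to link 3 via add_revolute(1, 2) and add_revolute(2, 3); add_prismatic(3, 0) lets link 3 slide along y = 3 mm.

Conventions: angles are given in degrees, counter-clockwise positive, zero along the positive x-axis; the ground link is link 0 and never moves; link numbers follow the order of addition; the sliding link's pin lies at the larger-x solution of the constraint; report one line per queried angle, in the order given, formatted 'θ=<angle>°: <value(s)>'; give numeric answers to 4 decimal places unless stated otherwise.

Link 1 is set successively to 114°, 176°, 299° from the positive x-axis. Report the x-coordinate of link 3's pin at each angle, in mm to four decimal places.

geometry: r = 51 mm, L = 217 mm, e = 3 mm
θ=114°: crank pin P = (r cos θ, r sin θ) = (-20.743569, 46.590818)
θ=114°: h = r sin θ − e = 46.590818 − 3 = 43.590818
θ=114°: x = r cos θ + √(L² − h²) = -20.743569 + 212.576670 = 191.833101
θ=176°: crank pin P = (r cos θ, r sin θ) = (-50.875767, 3.557580)
θ=176°: h = r sin θ − e = 3.557580 − 3 = 0.557580
θ=176°: x = r cos θ + √(L² − h²) = -50.875767 + 216.999284 = 166.123517
θ=299°: crank pin P = (r cos θ, r sin θ) = (24.725291, -44.605605)
θ=299°: h = r sin θ − e = -44.605605 − 3 = -47.605605
θ=299°: x = r cos θ + √(L² − h²) = 24.725291 + 211.713737 = 236.439027

θ=114°: 191.8331
θ=176°: 166.1235
θ=299°: 236.4390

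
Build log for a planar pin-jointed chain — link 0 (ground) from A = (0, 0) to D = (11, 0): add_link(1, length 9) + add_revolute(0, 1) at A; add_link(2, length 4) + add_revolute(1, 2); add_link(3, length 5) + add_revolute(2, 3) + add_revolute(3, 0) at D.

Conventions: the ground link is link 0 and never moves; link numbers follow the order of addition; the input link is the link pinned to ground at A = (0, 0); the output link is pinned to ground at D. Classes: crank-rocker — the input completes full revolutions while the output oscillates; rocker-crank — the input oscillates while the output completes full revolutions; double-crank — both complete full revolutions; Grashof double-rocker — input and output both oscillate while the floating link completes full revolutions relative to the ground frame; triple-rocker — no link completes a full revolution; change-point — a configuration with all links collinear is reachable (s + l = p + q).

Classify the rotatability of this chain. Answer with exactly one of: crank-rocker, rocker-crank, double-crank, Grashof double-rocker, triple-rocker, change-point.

lengths: ground=11, input=9, coupler=4, output=5
sorted: s=4 (shortest), l=11 (longest), p+q=14
s + l = 15 vs p + q = 14
s + l > p + q → non-Grashof → no link fully rotates → triple-rocker

triple-rocker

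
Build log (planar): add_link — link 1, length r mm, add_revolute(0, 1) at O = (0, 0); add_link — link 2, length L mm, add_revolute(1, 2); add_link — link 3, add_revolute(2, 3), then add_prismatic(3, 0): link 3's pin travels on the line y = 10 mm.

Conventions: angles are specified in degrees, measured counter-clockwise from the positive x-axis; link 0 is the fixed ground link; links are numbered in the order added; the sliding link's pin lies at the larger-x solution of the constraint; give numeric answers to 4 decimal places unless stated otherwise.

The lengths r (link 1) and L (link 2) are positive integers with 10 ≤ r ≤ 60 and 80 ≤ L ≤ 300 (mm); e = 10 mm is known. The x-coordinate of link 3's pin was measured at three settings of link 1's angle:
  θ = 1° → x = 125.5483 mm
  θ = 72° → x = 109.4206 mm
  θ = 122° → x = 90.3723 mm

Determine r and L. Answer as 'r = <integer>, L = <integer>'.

constraint per measurement: (x − r cos θ)² + (r sin θ − e)² = L²
subtracting the θ₁ and θ₂ equations cancels the r² and L² terms:
r = (x₁² − x₂²) / (2[(x₁cos θ₁ + e sin θ₁) − (x₂cos θ₂ + e sin θ₂)]) = 23.0001 → r = 23
L² = (x₁ − r cos θ₁)² + (r sin θ₁ − e)² = 10609.0053 → L = 103.0000 → L = 103
check at θ₃=122°: x = 90.3723 (printed 90.3723) ✓

r = 23, L = 103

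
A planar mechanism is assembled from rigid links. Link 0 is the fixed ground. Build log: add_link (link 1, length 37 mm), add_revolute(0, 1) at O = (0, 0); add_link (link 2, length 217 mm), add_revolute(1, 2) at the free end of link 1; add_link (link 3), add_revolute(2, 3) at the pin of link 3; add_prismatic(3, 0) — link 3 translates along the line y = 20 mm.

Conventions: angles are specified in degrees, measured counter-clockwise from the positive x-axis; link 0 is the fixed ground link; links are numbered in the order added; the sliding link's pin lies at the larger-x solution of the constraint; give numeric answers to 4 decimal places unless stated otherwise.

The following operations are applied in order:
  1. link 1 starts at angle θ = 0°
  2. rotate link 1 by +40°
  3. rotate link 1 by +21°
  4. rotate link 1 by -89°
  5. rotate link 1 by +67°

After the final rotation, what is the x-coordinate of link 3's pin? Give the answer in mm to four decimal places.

geometry: r = 37 mm, L = 217 mm, e = 20 mm; θ starts at 0°
rotate link 1 by +40°: θ ← 0° +40° = 40°
rotate link 1 by +21°: θ ← 40° +21° = 61°
rotate link 1 by -89°: θ ← 61° -89° = -28°
rotate link 1 by +67°: θ ← -28° +67° = 39°
crank pin P = (r cos θ, r sin θ) = (28.754401, 23.284854)
h = r sin θ − e = 23.284854 − 20 = 3.284854
x = r cos θ + √(L² − h²) = 28.754401 + 216.975136 = 245.729537

245.7295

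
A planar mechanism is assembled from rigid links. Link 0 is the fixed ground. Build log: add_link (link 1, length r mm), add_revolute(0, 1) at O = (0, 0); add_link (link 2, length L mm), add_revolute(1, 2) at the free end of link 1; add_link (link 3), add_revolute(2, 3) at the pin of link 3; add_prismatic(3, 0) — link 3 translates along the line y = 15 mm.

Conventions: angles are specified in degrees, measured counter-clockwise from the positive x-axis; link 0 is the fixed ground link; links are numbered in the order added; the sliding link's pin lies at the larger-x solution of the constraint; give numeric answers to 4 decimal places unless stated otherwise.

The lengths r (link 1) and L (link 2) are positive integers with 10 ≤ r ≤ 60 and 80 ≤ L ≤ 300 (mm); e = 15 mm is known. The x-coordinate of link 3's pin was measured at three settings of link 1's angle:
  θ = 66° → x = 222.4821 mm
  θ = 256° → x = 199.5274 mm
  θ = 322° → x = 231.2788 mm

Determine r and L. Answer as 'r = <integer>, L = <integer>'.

constraint per measurement: (x − r cos θ)² + (r sin θ − e)² = L²
subtracting the θ₁ and θ₂ equations cancels the r² and L² terms:
r = (x₁² − x₂²) / (2[(x₁cos θ₁ + e sin θ₁) − (x₂cos θ₂ + e sin θ₂)]) = 28.9999 → r = 29
L² = (x₁ − r cos θ₁)² + (r sin θ₁ − e)² = 44520.9862 → L = 211.0000 → L = 211
check at θ₃=322°: x = 231.2788 (printed 231.2788) ✓

r = 29, L = 211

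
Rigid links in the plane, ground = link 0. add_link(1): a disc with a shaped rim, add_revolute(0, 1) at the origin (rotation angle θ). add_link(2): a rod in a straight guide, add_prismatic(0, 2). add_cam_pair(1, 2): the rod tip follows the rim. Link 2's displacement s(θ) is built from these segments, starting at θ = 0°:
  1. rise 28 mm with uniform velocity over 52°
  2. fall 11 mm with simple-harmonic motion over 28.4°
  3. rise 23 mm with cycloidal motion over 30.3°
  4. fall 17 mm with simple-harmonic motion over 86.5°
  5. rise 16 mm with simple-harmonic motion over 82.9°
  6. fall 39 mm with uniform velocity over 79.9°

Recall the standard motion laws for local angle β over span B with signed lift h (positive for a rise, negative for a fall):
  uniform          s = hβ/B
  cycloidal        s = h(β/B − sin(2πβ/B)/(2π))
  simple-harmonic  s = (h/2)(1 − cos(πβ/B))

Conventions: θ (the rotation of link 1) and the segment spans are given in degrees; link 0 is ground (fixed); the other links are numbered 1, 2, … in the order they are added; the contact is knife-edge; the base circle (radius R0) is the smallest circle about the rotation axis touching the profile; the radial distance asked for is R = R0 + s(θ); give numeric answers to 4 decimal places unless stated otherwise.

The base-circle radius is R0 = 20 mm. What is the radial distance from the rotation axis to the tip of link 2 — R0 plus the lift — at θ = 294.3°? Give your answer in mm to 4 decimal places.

segment 1 (0° to 52°, uniform, h = 28) is passed completely: s = 0.0000 + (28) = 28.0000
segment 2 (52° to 80.4°, simple-harmonic, h = -11) is passed completely: s = 28.0000 + (-11) = 17.0000
segment 3 (80.4° to 110.7°, cycloidal, h = 23) is passed completely: s = 17.0000 + (23) = 40.0000
segment 4 (110.7° to 197.2°, simple-harmonic, h = -17) is passed completely: s = 40.0000 + (-17) = 23.0000
segment 5 (197.2° to 280.1°, simple-harmonic, h = 16) is passed completely: s = 23.0000 + (16) = 39.0000
θ = 294.3° falls in segment 6 (280.1° to 360°, uniform, h = -39): β = 294.3 − 280.1 = 14.2°, B = 79.9°; Δs = -39·14.2/79.9 = -6.9312; s = 39.0000 − 6.9312 = 32.0688
R = R0 + s = 20 + 32.0688 = 52.0688

52.0688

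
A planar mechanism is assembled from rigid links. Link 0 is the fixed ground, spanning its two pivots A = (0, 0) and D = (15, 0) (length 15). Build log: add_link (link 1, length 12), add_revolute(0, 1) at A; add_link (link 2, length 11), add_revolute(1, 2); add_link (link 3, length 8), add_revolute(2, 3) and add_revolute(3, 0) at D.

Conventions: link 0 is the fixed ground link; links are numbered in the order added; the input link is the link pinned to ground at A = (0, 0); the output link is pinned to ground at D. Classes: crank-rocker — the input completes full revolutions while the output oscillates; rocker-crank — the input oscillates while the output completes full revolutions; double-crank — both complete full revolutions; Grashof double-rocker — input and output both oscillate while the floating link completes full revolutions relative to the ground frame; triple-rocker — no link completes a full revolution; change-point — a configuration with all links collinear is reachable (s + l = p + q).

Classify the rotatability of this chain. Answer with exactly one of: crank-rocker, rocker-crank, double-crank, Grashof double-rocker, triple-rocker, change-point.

lengths: ground=15, input=12, coupler=11, output=8
sorted: s=8 (shortest), l=15 (longest), p+q=23
s + l = 23 vs p + q = 23
s + l = p + q → change-point (collinear configuration reachable)

change-point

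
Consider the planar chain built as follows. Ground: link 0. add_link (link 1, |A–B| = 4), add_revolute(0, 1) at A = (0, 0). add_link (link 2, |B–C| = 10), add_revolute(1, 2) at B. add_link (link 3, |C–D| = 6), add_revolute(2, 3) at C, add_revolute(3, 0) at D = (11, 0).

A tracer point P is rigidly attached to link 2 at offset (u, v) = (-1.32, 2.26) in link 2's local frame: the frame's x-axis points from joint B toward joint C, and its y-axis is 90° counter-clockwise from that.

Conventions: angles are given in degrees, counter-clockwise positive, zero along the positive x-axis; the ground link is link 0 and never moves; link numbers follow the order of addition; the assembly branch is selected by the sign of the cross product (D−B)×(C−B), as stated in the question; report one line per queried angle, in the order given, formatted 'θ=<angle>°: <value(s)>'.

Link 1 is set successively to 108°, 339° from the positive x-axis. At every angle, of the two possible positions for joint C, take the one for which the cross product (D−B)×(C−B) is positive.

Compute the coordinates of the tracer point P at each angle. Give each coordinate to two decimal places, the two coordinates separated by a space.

A=(0,0), D=(11.00,0)
θ=108°: B = A + 4.00·(cos108°, sin108°) = (-1.2361, 3.8042)
θ=108°: |BD| = 12.8138
θ=108°: circle(B,10.00) ∩ circle(D,6.00): a=8.9042, h=4.5514
θ=108°:   candidates: C₊=(8.6179,5.5069) cross=58.321; C₋=(5.9154,-3.1855) cross=-58.321
θ=108°:   branch + wants cross > 0 → take C=(8.6179,5.5069) (cross=58.321)
θ=108°: ex = (C−B)/|BC| = (0.9854,0.1703); ey = (-0.1703,0.9854)
θ=108°: P = B + -1.32·ex + 2.26·ey = (-2.9216,5.8065)
θ=339°: B = A + 4.00·(cos339°, sin339°) = (3.7343, -1.4335)
θ=339°: |BD| = 7.4057
θ=339°: circle(B,10.00) ∩ circle(D,6.00): a=8.0238, h=5.9681
θ=339°:   candidates: C₊=(10.4512,5.9749) cross=44.198; C₋=(12.7616,-5.7356) cross=-44.198
θ=339°:   branch + wants cross > 0 → take C=(10.4512,5.9749) (cross=44.198)
θ=339°: ex = (C−B)/|BC| = (0.6717,0.7408); ey = (-0.7408,0.6717)
θ=339°: P = B + -1.32·ex + 2.26·ey = (1.1734,-0.8934)

θ=108°: -2.92 5.81
θ=339°: 1.17 -0.89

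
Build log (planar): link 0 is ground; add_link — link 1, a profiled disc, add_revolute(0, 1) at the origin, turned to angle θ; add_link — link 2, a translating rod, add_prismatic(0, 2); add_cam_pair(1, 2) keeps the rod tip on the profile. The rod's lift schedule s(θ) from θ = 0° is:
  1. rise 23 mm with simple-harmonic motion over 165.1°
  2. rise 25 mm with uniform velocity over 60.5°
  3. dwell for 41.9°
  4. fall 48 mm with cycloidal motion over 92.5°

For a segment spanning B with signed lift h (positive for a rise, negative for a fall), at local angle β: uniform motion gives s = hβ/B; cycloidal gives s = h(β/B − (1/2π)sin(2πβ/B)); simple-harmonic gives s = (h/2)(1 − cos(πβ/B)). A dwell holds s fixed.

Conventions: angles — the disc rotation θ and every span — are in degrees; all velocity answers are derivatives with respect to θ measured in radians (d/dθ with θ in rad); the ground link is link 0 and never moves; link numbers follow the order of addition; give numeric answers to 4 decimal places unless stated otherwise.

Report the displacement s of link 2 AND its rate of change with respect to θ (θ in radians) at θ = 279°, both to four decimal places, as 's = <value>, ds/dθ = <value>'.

seg 1 [0°–165.1°] simple-harmonic, h=23: full span → s += 23 → s = 23.0000
seg 2 [165.1°–225.6°] uniform, h=25: full span → s += 25 → s = 48.0000
seg 3 [225.6°–267.5°] dwell: s stays 48.0000
seg 4 [267.5°–360°] cycloidal, h=-48: θ=279° here. β=11.5, B=92.5. -48·(0.1243 − sin(2π·0.1243)/(2π)) = -0.5887 → s = 47.4113
velocity in seg [267.5°–360°] (cycloidal), θ in radians: β = 11.5° = 0.2007 rad, B = 92.5° = 1.6144 rad; ds/dθ = (h/B)(1 − cos(2πβ/B)) = ((-48)/1.6144)(1 − cos(2π·0.1243)) = -8.619198 mm/rad

s = 47.4113, ds/dθ = -8.6192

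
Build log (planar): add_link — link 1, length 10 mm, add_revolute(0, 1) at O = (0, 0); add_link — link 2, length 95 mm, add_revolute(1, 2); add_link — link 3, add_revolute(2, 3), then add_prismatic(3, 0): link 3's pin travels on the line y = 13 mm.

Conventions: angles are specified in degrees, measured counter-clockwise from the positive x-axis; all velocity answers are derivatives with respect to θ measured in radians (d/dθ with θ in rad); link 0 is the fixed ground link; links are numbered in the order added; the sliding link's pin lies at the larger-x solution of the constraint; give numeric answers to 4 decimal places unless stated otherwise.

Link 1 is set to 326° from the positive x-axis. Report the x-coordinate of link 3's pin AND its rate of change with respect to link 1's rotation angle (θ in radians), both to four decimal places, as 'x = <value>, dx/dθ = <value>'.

geometry: r = 10 mm, L = 95 mm, e = 13 mm
crank pin P = (r cos θ, r sin θ) = (8.290376, -5.591929)
h = r sin θ − e = -5.591929 − 13 = -18.591929
x = r cos θ + √(L² − h²) = 8.290376 + 93.162976 = 101.453352
dx/dθ = −r sin θ − h·r cos θ/√(L² − h²) (θ in radians; h = -18.591929) = 7.246385

x = 101.4534, dx/dθ = 7.2464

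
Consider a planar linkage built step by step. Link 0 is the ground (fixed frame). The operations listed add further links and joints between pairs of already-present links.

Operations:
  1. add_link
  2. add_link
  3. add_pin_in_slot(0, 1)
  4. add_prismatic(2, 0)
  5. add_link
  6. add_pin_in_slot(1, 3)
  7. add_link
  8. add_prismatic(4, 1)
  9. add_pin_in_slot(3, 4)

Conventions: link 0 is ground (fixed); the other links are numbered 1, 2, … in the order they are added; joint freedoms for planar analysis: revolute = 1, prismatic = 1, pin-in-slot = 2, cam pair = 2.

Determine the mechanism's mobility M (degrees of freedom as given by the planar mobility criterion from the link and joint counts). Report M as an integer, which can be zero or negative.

L=1 J1=0 J2=0
add link → L=2 J1=0 J2=0
add link → L=3 J1=0 J2=0
PS@0,1 dof=2 J2 → L=3 J1=0 J2=1
P@2,0 dof=1 J1 → L=3 J1=1 J2=1
add link → L=4 J1=1 J2=1
PS@1,3 dof=2 J2 → L=4 J1=1 J2=2
add link → L=5 J1=1 J2=2
P@4,1 dof=1 J1 → L=5 J1=2 J2=2
PS@3,4 dof=2 J2 → L=5 J1=2 J2=3
M=3(L−1)−2J1−J2=3·4−2·2−3=5

M = 5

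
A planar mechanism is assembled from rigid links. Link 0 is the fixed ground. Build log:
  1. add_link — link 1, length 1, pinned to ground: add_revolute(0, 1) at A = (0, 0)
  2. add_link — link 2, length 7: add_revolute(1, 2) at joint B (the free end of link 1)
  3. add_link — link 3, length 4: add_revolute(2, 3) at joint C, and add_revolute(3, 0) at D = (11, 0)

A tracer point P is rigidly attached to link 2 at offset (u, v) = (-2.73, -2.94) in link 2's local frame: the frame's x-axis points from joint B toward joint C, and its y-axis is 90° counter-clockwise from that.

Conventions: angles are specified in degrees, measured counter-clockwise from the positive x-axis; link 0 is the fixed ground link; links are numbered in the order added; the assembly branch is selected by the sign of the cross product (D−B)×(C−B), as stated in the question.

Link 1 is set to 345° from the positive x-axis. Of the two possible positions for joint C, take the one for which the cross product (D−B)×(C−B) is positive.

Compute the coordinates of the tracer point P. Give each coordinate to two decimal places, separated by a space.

A=(0,0), D=(11.00,0)
B = A + 1.00·(cos345°, sin345°) = (0.9659, -0.2588)
|BD| = 10.0374
circle(B,7.00) ∩ circle(D,4.00): a=6.6626, h=2.1472
  candidates: C₊=(7.5709,2.0594) cross=21.552; C₋=(7.6816,-2.2335) cross=-21.552
  branch + wants cross > 0 → take C=(7.5709,2.0594) (cross=21.552)
ex = (C−B)/|BC| = (0.9436,0.3312); ey = (-0.3312,0.9436)
P = B + -2.73·ex + -2.94·ey = (-0.6363,-3.9370)

-0.64 -3.94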